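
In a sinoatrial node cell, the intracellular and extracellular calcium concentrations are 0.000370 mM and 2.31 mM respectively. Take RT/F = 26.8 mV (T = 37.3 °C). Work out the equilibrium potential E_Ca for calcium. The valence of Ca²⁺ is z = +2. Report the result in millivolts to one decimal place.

117.1 mV

E = (26.8/z) · ln([Ca²⁺]_out/[Ca²⁺]_in) with z = +2.
= (26.8/2) · ln(2.31/0.000370) = 13.40 · ln(6243)
= 13.40 · (8.7393) = 117.11 mV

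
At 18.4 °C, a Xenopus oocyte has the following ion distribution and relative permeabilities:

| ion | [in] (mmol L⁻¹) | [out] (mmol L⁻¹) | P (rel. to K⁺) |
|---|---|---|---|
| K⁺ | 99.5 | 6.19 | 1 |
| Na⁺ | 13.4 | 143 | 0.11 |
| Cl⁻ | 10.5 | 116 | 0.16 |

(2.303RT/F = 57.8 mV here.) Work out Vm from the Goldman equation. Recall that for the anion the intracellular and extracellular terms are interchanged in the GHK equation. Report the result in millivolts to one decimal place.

-40.7 mV

Vm = 57.8 · log₁₀[(Σ P·[cation]ₒ + Σ P·[anion]ᵢ) / (Σ P·[cation]ᵢ + Σ P·[anion]ₒ)]
Numerator = 1×6.19 + 0.11×143 + 0.16×10.5 = 23.6
Denominator = 1×99.5 + 0.11×13.4 + 0.16×116 = 119.5
Vm = 57.8 · log₁₀(0.19743) = 57.8 × (-0.7046) = -40.72 mV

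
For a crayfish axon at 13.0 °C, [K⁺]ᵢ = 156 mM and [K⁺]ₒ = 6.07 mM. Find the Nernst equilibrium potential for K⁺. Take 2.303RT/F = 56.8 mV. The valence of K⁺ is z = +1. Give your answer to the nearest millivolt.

-80 mV

E = (56.8/z) · log₁₀([K⁺]_out/[K⁺]_in) with z = +1.
= (56.8/1) · log₁₀(6.07/156) = 56.80 · log₁₀(0.03891)
= 56.80 · (-1.4099) = -80.08 mV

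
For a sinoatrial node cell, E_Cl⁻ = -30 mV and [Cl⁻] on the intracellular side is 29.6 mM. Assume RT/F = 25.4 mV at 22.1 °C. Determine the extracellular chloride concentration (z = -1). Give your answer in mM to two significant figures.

96 mM

Nernst: E = (25.4/-1) · ln([out]/[in]), so ln([out]/[in]) = -30.0 × -1 / 25.4 = 1.1811.
[out]/[in] = e^(1.1811) = 3.258.
[out] = 3.258 × 29.6 = 96.44 mM.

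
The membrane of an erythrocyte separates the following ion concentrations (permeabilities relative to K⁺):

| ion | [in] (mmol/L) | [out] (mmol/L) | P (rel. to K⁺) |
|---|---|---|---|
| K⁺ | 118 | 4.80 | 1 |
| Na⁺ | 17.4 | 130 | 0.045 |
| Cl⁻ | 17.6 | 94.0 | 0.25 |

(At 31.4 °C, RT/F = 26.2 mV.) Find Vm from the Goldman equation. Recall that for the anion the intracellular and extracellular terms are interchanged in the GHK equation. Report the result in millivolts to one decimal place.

-58.9 mV

Vm = 26.2 · ln[(Σ P·[cation]ₒ + Σ P·[anion]ᵢ) / (Σ P·[cation]ᵢ + Σ P·[anion]ₒ)]
Numerator = 1×4.80 + 0.045×130 + 0.25×17.6 = 15.05
Denominator = 1×118 + 0.045×17.4 + 0.25×94.0 = 142.3
Vm = 26.2 · ln(0.10578) = 26.2 × (-2.2464) = -58.86 mV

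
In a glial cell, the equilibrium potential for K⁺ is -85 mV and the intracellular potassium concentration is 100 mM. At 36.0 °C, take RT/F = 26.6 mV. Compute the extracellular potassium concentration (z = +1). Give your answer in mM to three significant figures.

4.09 mM

Nernst: E = (26.6/1) · ln([out]/[in]), so ln([out]/[in]) = -85.0 × 1 / 26.6 = -3.1955.
[out]/[in] = e^(-3.1955) = 0.04095.
[out] = 0.04095 × 100 = 4.095 mM.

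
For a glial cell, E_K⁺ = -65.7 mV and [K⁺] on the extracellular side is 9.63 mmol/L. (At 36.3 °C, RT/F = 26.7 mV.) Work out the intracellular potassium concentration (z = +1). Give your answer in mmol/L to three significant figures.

Nernst: E = (26.7/1) · ln([out]/[in]), so ln([out]/[in]) = -65.7 × 1 / 26.7 = -2.4607.
[out]/[in] = e^(-2.4607) = 0.08538.
[in] = 9.63 / 0.08538 = 112.8 mmol/L.

113 mmol/L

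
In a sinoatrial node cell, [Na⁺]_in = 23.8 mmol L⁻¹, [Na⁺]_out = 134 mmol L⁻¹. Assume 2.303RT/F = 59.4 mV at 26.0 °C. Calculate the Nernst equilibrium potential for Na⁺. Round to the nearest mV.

E = (59.4/z) · log₁₀([Na⁺]_out/[Na⁺]_in) with z = +1.
= (59.4/1) · log₁₀(134/23.8) = 59.40 · log₁₀(5.63)
= 59.40 · (0.7505) = 44.58 mV

45 mV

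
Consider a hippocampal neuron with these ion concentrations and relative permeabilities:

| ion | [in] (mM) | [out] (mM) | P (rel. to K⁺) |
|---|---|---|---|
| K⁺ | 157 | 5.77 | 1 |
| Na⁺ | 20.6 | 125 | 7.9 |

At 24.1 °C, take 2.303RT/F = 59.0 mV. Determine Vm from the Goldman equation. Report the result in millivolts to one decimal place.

29.0 mV

Vm = 59.0 · log₁₀[(Σ P·[cation]ₒ + Σ P·[anion]ᵢ) / (Σ P·[cation]ᵢ + Σ P·[anion]ₒ)]
Numerator = 1×5.77 + 7.9×125 = 993.3
Denominator = 1×157 + 7.9×20.6 = 319.7
Vm = 59.0 · log₁₀(3.1065) = 59.0 × (0.4923) = 29.04 mV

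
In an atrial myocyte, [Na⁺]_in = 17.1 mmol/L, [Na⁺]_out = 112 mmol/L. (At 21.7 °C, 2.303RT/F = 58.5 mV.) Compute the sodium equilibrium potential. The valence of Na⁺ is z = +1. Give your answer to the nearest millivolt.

48 mV

E = (58.5/z) · log₁₀([Na⁺]_out/[Na⁺]_in) with z = +1.
= (58.5/1) · log₁₀(112/17.1) = 58.50 · log₁₀(6.55)
= 58.50 · (0.8162) = 47.75 mV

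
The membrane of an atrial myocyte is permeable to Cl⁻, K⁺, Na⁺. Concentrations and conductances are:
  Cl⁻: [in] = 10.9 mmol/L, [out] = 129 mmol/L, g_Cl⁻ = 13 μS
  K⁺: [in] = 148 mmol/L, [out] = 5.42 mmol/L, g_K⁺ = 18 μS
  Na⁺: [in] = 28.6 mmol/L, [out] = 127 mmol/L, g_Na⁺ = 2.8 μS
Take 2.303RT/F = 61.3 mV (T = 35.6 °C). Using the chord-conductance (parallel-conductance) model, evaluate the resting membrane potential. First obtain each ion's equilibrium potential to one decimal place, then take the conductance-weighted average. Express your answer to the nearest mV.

-69 mV

E_Cl⁻ = (61.3/-1)·log₁₀(129/10.9) = -65.8 mV
E_K⁺ = (61.3/1)·log₁₀(5.42/148) = -88.0 mV
E_Na⁺ = (61.3/1)·log₁₀(127/28.6) = 39.7 mV
Vm = (Σ gᵢEᵢ)/(Σ gᵢ) = (13·-65.8 + 18·-88.0 + 2.8·39.7) / (13 + 18 + 2.8)
= -2328.24 / 33.8 = -68.88 mV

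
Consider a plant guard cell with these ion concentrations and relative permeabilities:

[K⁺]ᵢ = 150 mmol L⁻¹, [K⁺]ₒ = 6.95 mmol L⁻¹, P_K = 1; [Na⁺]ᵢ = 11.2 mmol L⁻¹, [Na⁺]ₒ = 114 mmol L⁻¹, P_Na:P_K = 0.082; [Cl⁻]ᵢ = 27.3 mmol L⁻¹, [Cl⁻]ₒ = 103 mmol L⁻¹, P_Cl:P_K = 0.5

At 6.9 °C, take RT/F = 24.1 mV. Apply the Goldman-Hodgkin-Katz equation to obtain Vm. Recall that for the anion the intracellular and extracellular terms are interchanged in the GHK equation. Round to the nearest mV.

Vm = 24.1 · ln[(Σ P·[cation]ₒ + Σ P·[anion]ᵢ) / (Σ P·[cation]ᵢ + Σ P·[anion]ₒ)]
Numerator = 1×6.95 + 0.082×114 + 0.5×27.3 = 29.95
Denominator = 1×150 + 0.082×11.2 + 0.5×103 = 202.4
Vm = 24.1 · ln(0.14795) = 24.1 × (-1.9109) = -46.05 mV

-46 mV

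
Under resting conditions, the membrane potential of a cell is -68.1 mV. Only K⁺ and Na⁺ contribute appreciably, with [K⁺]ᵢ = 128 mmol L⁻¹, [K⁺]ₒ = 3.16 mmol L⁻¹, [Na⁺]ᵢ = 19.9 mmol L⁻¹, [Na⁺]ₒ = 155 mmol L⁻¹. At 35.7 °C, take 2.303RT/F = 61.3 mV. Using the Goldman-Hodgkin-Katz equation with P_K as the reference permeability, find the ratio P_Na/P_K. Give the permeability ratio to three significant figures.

0.0440

Let α = P_Na/P_K. GHK: Vm = 61.3·log₁₀[(Kₒ + α·Naₒ)/(Kᵢ + α·Naᵢ)].
10^(Vm/61.3) = 10^(-68.1/61.3) = 0.077459
So 0.077459·(Kᵢ + α·Naᵢ) = Kₒ + α·Naₒ → α = (0.077459·128.0 − 3.16) / (155.0 − 0.077459·19.9)
α = (9.915 − 3.16) / (155.0 − 1.541) = 6.755/153.5 = 0.04402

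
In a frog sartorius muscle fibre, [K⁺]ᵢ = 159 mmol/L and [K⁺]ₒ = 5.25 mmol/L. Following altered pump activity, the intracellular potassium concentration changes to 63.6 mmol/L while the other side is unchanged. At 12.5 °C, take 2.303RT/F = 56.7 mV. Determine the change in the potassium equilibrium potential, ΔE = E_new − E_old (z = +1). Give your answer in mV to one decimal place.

E_old = (56.7/1)·log₁₀(5.25/159) = -83.99 mV
E_new = (56.7/1)·log₁₀(5.25/63.6) = -61.42 mV
ΔE = -61.42 − (-83.99) = 22.56 mV

22.6 mV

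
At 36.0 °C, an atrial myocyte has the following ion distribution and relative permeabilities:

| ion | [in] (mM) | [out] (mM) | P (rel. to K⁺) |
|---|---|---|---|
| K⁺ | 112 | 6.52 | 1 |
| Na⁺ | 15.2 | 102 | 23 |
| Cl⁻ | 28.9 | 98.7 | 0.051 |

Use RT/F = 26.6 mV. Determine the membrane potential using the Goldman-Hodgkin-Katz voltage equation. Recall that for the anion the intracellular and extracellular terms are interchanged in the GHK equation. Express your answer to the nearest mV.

Vm = 26.6 · ln[(Σ P·[cation]ₒ + Σ P·[anion]ᵢ) / (Σ P·[cation]ᵢ + Σ P·[anion]ₒ)]
Numerator = 1×6.52 + 23×102 + 0.051×28.9 = 2354
Denominator = 1×112 + 23×15.2 + 0.051×98.7 = 466.6
Vm = 26.6 · ln(5.0446) = 26.6 × (1.6183) = 43.05 mV

43 mV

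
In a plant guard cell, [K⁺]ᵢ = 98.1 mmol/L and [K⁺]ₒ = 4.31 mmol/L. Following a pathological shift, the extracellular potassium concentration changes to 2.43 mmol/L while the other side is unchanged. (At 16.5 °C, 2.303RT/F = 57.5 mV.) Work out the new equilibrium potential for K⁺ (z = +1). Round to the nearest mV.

-92 mV

After the shift: [K⁺]_out = 2.43, [K⁺]_in = 98.1 mmol/L.
E_new = (57.5/1)·log₁₀(2.43/98.1) = 57.50 · (-1.6061) = -92.35 mV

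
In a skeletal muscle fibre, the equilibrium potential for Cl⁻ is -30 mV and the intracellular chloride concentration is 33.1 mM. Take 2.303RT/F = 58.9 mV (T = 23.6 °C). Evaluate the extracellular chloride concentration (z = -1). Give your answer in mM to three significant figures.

Nernst: E = (58.9/-1) · log₁₀([out]/[in]), so log₁₀([out]/[in]) = -30.0 × -1 / 58.9 = 0.5093.
[out]/[in] = 10^(0.5093) = 3.231.
[out] = 3.231 × 33.1 = 106.9 mM.

107 mM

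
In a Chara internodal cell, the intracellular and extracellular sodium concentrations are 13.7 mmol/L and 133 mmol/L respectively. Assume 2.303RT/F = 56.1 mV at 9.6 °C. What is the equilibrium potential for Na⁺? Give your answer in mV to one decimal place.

55.4 mV

E = (56.1/z) · log₁₀([Na⁺]_out/[Na⁺]_in) with z = +1.
= (56.1/1) · log₁₀(133/13.7) = 56.10 · log₁₀(9.708)
= 56.10 · (0.9871) = 55.38 mV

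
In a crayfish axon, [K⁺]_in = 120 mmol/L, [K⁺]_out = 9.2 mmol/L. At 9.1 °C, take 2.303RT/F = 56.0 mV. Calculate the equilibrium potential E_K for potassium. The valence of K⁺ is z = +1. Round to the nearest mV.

-62 mV

E = (56.0/z) · log₁₀([K⁺]_out/[K⁺]_in) with z = +1.
= (56.0/1) · log₁₀(9.2/120) = 56.00 · log₁₀(0.07667)
= 56.00 · (-1.1154) = -62.46 mV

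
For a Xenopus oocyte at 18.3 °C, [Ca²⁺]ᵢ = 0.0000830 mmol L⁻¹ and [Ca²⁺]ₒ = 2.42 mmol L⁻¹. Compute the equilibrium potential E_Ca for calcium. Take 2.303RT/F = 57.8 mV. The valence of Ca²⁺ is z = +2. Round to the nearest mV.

E = (57.8/z) · log₁₀([Ca²⁺]_out/[Ca²⁺]_in) with z = +2.
= (57.8/2) · log₁₀(2.42/0.0000830) = 28.90 · log₁₀(2.916e+04)
= 28.90 · (4.4647) = 129.03 mV

129 mV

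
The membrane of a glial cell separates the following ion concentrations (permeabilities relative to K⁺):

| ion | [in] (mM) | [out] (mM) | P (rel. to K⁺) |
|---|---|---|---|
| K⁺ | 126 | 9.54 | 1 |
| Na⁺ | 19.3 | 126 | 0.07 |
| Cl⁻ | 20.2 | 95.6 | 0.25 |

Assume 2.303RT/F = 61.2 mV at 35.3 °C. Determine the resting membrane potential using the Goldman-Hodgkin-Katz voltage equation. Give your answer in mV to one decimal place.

Vm = 61.2 · log₁₀[(Σ P·[cation]ₒ + Σ P·[anion]ᵢ) / (Σ P·[cation]ᵢ + Σ P·[anion]ₒ)]
Numerator = 1×9.54 + 0.07×126 + 0.25×20.2 = 23.41
Denominator = 1×126 + 0.07×19.3 + 0.25×95.6 = 151.3
Vm = 61.2 · log₁₀(0.15478) = 61.2 × (-0.8103) = -49.59 mV

-49.6 mV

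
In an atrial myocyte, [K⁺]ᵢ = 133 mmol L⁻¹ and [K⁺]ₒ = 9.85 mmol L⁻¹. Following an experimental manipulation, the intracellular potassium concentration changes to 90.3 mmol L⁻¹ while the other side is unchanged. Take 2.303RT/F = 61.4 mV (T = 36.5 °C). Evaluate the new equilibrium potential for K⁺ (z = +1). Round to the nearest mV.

-59 mV

After the shift: [K⁺]_out = 9.85, [K⁺]_in = 90.3 mmol L⁻¹.
E_new = (61.4/1)·log₁₀(9.85/90.3) = 61.40 · (-0.9623) = -59.08 mV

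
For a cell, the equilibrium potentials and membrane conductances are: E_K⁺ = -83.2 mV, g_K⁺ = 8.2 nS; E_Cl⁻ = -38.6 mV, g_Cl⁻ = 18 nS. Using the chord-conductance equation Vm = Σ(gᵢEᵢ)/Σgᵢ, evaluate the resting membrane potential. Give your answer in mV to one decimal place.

-52.6 mV

Σ gᵢEᵢ = 8.2·(-83.2) + 18·(-38.6) = -1377.04
Σ gᵢ = 8.2 + 18 = 26.2
Vm = -1377.04 / 26.2 = -52.56 mV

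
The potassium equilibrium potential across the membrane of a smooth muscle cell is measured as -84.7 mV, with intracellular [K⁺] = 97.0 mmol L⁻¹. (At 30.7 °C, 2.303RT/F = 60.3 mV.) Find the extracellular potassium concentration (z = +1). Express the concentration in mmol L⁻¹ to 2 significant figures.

3.8 mmol L⁻¹

Nernst: E = (60.3/1) · log₁₀([out]/[in]), so log₁₀([out]/[in]) = -84.7 × 1 / 60.3 = -1.4046.
[out]/[in] = 10^(-1.4046) = 0.03939.
[out] = 0.03939 × 97.0 = 3.821 mmol L⁻¹.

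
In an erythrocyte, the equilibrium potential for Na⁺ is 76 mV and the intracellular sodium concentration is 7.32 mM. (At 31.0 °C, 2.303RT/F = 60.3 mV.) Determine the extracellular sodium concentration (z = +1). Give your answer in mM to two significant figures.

130 mM

Nernst: E = (60.3/1) · log₁₀([out]/[in]), so log₁₀([out]/[in]) = 76.0 × 1 / 60.3 = 1.2604.
[out]/[in] = 10^(1.2604) = 18.21.
[out] = 18.21 × 7.32 = 133.3 mM.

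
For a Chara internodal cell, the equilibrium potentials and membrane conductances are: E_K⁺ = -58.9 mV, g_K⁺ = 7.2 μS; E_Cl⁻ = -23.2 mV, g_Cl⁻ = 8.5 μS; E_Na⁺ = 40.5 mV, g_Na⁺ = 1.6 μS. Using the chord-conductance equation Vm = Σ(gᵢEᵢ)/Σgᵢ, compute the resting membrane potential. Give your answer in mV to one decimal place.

-32.2 mV

Σ gᵢEᵢ = 7.2·(-58.9) + 8.5·(-23.2) + 1.6·(40.5) = -556.48
Σ gᵢ = 7.2 + 8.5 + 1.6 = 17.3
Vm = -556.48 / 17.3 = -32.17 mV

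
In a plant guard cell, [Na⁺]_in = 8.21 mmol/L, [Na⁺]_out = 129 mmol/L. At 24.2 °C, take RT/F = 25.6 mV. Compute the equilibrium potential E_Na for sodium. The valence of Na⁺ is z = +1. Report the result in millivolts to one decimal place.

70.5 mV

E = (25.6/z) · ln([Na⁺]_out/[Na⁺]_in) with z = +1.
= (25.6/1) · ln(129/8.21) = 25.60 · ln(15.71)
= 25.60 · (2.7545) = 70.51 mV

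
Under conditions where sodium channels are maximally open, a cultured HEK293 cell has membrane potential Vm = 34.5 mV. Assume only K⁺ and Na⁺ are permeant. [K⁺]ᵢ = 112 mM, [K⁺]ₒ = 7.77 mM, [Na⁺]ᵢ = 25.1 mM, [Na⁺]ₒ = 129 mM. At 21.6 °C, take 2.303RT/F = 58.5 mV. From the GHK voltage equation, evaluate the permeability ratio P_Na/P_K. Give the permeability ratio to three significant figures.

13.6

Let α = P_Na/P_K. GHK: Vm = 58.5·log₁₀[(Kₒ + α·Naₒ)/(Kᵢ + α·Naᵢ)].
10^(Vm/58.5) = 10^(34.5/58.5) = 3.8882
So 3.8882·(Kᵢ + α·Naᵢ) = Kₒ + α·Naₒ → α = (3.8882·112.0 − 7.77) / (129.0 − 3.8882·25.1)
α = (435.5 − 7.77) / (129.0 − 97.59) = 427.7/31.41 = 13.62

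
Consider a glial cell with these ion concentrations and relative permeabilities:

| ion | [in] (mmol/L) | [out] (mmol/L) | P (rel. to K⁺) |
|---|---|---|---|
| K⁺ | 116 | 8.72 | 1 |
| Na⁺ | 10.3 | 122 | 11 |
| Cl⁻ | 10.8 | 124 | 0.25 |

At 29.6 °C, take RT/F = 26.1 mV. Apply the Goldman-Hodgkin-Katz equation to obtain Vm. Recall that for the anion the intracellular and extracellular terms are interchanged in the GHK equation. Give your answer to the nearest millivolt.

43 mV

Vm = 26.1 · ln[(Σ P·[cation]ₒ + Σ P·[anion]ᵢ) / (Σ P·[cation]ᵢ + Σ P·[anion]ₒ)]
Numerator = 1×8.72 + 11×122 + 0.25×10.8 = 1353
Denominator = 1×116 + 11×10.3 + 0.25×124 = 260.3
Vm = 26.1 · ln(5.1995) = 26.1 × (1.6486) = 43.03 mV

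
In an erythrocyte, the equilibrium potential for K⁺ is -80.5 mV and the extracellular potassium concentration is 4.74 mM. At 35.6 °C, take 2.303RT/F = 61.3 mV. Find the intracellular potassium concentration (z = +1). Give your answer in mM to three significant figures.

Nernst: E = (61.3/1) · log₁₀([out]/[in]), so log₁₀([out]/[in]) = -80.5 × 1 / 61.3 = -1.3132.
[out]/[in] = 10^(-1.3132) = 0.04862.
[in] = 4.74 / 0.04862 = 97.5 mM.

97.5 mM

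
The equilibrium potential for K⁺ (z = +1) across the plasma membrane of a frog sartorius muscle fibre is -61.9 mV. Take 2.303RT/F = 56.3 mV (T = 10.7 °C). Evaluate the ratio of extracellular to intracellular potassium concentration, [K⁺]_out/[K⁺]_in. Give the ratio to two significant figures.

log₁₀([out]/[in]) = E·z/(56.3) = -61.9 × 1 / 56.3 = -1.0995
[out]/[in] = 10^(-1.0995) = 0.07953

0.080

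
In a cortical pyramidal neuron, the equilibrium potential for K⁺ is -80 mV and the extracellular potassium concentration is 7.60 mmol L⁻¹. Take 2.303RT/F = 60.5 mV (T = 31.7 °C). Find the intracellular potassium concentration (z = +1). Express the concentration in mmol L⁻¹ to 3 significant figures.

Nernst: E = (60.5/1) · log₁₀([out]/[in]), so log₁₀([out]/[in]) = -80.0 × 1 / 60.5 = -1.3223.
[out]/[in] = 10^(-1.3223) = 0.04761.
[in] = 7.60 / 0.04761 = 159.6 mmol L⁻¹.

160 mmol L⁻¹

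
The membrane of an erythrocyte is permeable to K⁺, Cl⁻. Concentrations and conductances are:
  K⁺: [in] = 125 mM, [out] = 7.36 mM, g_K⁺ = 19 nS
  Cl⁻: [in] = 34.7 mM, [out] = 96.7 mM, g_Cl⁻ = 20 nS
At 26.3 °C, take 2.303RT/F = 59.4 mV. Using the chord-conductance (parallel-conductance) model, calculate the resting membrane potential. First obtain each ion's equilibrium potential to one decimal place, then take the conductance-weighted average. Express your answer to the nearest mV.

-49 mV

E_K⁺ = (59.4/1)·log₁₀(7.36/125) = -73.1 mV
E_Cl⁻ = (59.4/-1)·log₁₀(96.7/34.7) = -26.4 mV
Vm = (Σ gᵢEᵢ)/(Σ gᵢ) = (19·-73.1 + 20·-26.4) / (19 + 20)
= -1916.90 / 39 = -49.15 mV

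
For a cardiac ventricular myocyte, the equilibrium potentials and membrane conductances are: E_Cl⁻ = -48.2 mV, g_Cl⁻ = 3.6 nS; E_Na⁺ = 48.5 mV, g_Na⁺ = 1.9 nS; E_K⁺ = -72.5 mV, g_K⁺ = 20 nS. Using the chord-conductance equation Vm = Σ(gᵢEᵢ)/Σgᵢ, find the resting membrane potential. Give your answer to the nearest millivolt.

Σ gᵢEᵢ = 3.6·(-48.2) + 1.9·(48.5) + 20·(-72.5) = -1531.37
Σ gᵢ = 3.6 + 1.9 + 20 = 25.5
Vm = -1531.37 / 25.5 = -60.05 mV

-60 mV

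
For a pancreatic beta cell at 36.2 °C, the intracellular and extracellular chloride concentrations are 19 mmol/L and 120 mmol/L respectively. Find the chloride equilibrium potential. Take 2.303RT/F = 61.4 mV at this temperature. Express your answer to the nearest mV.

E = (61.4/z) · log₁₀([Cl⁻]_out/[Cl⁻]_in) with z = -1.
For an anion, dividing by z = -1 reverses the sign.
= (61.4/-1) · log₁₀(120/19) = -61.40 · log₁₀(6.316)
= -61.40 · (0.8004) = -49.15 mV

-49 mV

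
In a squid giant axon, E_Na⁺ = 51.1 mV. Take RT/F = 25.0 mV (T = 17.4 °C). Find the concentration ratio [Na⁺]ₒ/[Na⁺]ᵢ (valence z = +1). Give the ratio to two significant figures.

7.7

ln([out]/[in]) = E·z/(25.0) = 51.1 × 1 / 25.0 = 2.0440
[out]/[in] = e^(2.0440) = 7.721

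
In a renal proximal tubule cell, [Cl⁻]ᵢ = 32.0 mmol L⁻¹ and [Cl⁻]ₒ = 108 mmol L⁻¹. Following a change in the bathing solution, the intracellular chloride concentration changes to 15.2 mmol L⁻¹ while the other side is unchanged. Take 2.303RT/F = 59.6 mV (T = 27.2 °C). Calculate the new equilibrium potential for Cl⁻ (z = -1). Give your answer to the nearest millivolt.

After the shift: [Cl⁻]_out = 108, [Cl⁻]_in = 15.2 mmol L⁻¹.
E_new = (59.6/-1)·log₁₀(108/15.2) = -59.60 · (0.8516) = -50.75 mV

-51 mV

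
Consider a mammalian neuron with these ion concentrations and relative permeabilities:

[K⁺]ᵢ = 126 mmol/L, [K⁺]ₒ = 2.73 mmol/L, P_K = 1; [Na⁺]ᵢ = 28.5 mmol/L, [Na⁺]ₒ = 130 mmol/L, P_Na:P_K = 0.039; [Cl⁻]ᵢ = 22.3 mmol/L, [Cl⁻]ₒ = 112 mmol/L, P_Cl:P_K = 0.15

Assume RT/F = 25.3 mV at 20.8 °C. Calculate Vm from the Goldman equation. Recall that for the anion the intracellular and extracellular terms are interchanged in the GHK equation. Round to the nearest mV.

Vm = 25.3 · ln[(Σ P·[cation]ₒ + Σ P·[anion]ᵢ) / (Σ P·[cation]ᵢ + Σ P·[anion]ₒ)]
Numerator = 1×2.73 + 0.039×130 + 0.15×22.3 = 11.15
Denominator = 1×126 + 0.039×28.5 + 0.15×112 = 143.9
Vm = 25.3 · ln(0.077443) = 25.3 × (-2.5582) = -64.72 mV

-65 mV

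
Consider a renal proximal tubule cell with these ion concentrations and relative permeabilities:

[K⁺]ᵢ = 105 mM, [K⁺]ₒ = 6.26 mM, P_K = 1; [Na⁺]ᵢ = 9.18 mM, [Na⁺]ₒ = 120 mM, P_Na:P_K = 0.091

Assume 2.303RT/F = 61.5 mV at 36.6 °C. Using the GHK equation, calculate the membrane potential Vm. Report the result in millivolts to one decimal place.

-48.6 mV

Vm = 61.5 · log₁₀[(Σ P·[cation]ₒ + Σ P·[anion]ᵢ) / (Σ P·[cation]ᵢ + Σ P·[anion]ₒ)]
Numerator = 1×6.26 + 0.091×120 = 17.18
Denominator = 1×105 + 0.091×9.18 = 105.8
Vm = 61.5 · log₁₀(0.16233) = 61.5 × (-0.7896) = -48.56 mV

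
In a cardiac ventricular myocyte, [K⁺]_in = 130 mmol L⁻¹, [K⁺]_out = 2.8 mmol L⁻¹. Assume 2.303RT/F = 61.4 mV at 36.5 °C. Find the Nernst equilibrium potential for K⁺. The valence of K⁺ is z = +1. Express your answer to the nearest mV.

-102 mV

E = (61.4/z) · log₁₀([K⁺]_out/[K⁺]_in) with z = +1.
= (61.4/1) · log₁₀(2.8/130) = 61.40 · log₁₀(0.02154)
= 61.40 · (-1.6668) = -102.34 mV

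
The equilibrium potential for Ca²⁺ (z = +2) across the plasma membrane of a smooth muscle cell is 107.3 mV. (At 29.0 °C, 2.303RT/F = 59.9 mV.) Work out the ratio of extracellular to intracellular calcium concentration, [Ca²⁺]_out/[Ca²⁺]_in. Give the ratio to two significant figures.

log₁₀([out]/[in]) = E·z/(59.9) = 107.3 × 2 / 59.9 = 3.5826
[out]/[in] = 10^(3.5826) = 3825

3800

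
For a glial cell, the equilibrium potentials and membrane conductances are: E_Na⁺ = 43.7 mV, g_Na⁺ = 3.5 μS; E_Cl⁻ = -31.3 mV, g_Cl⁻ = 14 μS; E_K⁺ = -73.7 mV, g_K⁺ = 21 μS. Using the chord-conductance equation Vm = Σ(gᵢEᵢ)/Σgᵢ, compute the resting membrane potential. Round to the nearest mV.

-48 mV

Σ gᵢEᵢ = 3.5·(43.7) + 14·(-31.3) + 21·(-73.7) = -1832.95
Σ gᵢ = 3.5 + 14 + 21 = 38.5
Vm = -1832.95 / 38.5 = -47.61 mV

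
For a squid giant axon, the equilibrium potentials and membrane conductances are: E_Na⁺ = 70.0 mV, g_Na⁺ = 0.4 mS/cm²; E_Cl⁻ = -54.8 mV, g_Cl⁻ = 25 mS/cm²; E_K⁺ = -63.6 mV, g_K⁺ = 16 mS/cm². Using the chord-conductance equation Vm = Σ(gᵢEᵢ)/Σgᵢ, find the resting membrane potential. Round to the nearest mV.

-57 mV

Σ gᵢEᵢ = 0.4·(70.0) + 25·(-54.8) + 16·(-63.6) = -2359.60
Σ gᵢ = 0.4 + 25 + 16 = 41.4
Vm = -2359.60 / 41.4 = -57.00 mV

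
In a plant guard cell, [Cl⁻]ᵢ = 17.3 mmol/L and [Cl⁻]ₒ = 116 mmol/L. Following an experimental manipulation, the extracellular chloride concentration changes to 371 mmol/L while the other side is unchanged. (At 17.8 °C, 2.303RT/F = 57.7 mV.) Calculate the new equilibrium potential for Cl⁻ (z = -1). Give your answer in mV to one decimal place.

-76.8 mV

After the shift: [Cl⁻]_out = 371, [Cl⁻]_in = 17.3 mmol/L.
E_new = (57.7/-1)·log₁₀(371/17.3) = -57.70 · (1.3313) = -76.82 mV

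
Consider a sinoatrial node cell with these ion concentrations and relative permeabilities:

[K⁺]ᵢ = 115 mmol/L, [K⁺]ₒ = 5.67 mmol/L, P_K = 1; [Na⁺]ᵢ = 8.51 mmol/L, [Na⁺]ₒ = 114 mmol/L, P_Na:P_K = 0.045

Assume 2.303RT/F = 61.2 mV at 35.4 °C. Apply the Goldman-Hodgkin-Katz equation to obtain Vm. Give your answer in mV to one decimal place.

Vm = 61.2 · log₁₀[(Σ P·[cation]ₒ + Σ P·[anion]ᵢ) / (Σ P·[cation]ᵢ + Σ P·[anion]ₒ)]
Numerator = 1×5.67 + 0.045×114 = 10.8
Denominator = 1×115 + 0.045×8.51 = 115.4
Vm = 61.2 · log₁₀(0.093601) = 61.2 × (-1.0287) = -62.96 mV

-63.0 mV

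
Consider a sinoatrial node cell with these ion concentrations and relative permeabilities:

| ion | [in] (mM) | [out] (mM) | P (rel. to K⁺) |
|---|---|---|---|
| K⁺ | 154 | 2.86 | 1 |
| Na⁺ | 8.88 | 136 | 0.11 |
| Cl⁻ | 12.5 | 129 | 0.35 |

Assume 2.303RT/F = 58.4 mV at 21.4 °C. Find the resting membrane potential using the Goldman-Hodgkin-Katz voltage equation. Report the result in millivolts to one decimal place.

Vm = 58.4 · log₁₀[(Σ P·[cation]ₒ + Σ P·[anion]ᵢ) / (Σ P·[cation]ᵢ + Σ P·[anion]ₒ)]
Numerator = 1×2.86 + 0.11×136 + 0.35×12.5 = 22.2
Denominator = 1×154 + 0.11×8.88 + 0.35×129 = 200.1
Vm = 58.4 · log₁₀(0.1109) = 58.4 × (-0.9551) = -55.77 mV

-55.8 mV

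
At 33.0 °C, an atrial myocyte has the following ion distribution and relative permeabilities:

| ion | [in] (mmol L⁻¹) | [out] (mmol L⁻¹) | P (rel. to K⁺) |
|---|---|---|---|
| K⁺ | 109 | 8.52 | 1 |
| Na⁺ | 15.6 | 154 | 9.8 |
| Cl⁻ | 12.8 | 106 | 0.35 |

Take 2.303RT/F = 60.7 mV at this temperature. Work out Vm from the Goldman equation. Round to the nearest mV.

43 mV

Vm = 60.7 · log₁₀[(Σ P·[cation]ₒ + Σ P·[anion]ᵢ) / (Σ P·[cation]ᵢ + Σ P·[anion]ₒ)]
Numerator = 1×8.52 + 9.8×154 + 0.35×12.8 = 1522
Denominator = 1×109 + 9.8×15.6 + 0.35×106 = 299
Vm = 60.7 · log₁₀(5.0913) = 60.7 × (0.7068) = 42.90 mV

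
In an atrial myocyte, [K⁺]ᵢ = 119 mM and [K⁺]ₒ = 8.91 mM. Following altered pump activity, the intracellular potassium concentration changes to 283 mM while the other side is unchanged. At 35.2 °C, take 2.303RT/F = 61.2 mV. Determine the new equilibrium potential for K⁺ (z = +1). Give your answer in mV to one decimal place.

-91.9 mV

After the shift: [K⁺]_out = 8.91, [K⁺]_in = 283 mM.
E_new = (61.2/1)·log₁₀(8.91/283) = 61.20 · (-1.5019) = -91.92 mV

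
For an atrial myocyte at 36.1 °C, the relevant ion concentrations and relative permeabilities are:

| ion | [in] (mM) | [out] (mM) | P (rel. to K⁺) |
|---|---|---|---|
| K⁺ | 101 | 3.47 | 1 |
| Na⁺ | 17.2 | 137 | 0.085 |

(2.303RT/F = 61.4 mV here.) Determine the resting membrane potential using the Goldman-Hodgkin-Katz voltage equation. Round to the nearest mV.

-51 mV

Vm = 61.4 · log₁₀[(Σ P·[cation]ₒ + Σ P·[anion]ᵢ) / (Σ P·[cation]ᵢ + Σ P·[anion]ₒ)]
Numerator = 1×3.47 + 0.085×137 = 15.12
Denominator = 1×101 + 0.085×17.2 = 102.5
Vm = 61.4 · log₁₀(0.14752) = 61.4 × (-0.8312) = -51.03 mV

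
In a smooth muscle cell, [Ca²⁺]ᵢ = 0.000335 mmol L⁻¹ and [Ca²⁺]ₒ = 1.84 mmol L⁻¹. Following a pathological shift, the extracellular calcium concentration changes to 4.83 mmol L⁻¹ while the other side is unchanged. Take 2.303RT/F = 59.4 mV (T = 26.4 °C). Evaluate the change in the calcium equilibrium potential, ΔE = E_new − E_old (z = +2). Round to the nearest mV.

E_old = (59.4/2)·log₁₀(1.84/0.000335) = 111.07 mV
E_new = (59.4/2)·log₁₀(4.83/0.000335) = 123.52 mV
ΔE = 123.52 − (111.07) = 12.45 mV

12 mV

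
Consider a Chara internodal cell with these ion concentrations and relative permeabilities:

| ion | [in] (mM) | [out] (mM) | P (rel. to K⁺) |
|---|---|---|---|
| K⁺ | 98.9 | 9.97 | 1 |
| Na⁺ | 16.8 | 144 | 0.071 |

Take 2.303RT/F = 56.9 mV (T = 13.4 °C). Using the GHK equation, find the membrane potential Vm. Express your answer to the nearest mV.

Vm = 56.9 · log₁₀[(Σ P·[cation]ₒ + Σ P·[anion]ᵢ) / (Σ P·[cation]ᵢ + Σ P·[anion]ₒ)]
Numerator = 1×9.97 + 0.071×144 = 20.19
Denominator = 1×98.9 + 0.071×16.8 = 100.1
Vm = 56.9 · log₁₀(0.20175) = 56.9 × (-0.6952) = -39.56 mV

-40 mV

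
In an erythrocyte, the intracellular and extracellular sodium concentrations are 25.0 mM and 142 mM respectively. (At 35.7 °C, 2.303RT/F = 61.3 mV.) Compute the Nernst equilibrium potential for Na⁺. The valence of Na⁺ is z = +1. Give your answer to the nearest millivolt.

E = (61.3/z) · log₁₀([Na⁺]_out/[Na⁺]_in) with z = +1.
= (61.3/1) · log₁₀(142/25.0) = 61.30 · log₁₀(5.68)
= 61.30 · (0.7543) = 46.24 mV

46 mV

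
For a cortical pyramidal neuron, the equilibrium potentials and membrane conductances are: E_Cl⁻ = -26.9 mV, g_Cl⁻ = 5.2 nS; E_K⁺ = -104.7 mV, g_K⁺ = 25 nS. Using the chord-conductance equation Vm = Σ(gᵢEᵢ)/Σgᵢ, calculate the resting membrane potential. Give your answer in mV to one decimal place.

Σ gᵢEᵢ = 5.2·(-26.9) + 25·(-104.7) = -2757.38
Σ gᵢ = 5.2 + 25 = 30.2
Vm = -2757.38 / 30.2 = -91.30 mV

-91.3 mV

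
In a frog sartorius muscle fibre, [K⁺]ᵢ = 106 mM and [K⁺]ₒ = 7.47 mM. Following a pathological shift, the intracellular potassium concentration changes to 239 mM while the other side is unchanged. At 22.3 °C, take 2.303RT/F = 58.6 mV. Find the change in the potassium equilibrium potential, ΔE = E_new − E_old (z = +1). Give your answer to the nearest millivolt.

E_old = (58.6/1)·log₁₀(7.47/106) = -67.51 mV
E_new = (58.6/1)·log₁₀(7.47/239) = -88.20 mV
ΔE = -88.20 − (-67.51) = -20.69 mV

-21 mV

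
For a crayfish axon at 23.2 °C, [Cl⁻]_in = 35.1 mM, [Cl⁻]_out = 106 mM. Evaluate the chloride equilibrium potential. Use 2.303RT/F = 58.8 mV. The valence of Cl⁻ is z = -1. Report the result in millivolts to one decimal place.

E = (58.8/z) · log₁₀([Cl⁻]_out/[Cl⁻]_in) with z = -1.
For an anion, dividing by z = -1 reverses the sign.
= (58.8/-1) · log₁₀(106/35.1) = -58.80 · log₁₀(3.02)
= -58.80 · (0.4800) = -28.22 mV

-28.2 mV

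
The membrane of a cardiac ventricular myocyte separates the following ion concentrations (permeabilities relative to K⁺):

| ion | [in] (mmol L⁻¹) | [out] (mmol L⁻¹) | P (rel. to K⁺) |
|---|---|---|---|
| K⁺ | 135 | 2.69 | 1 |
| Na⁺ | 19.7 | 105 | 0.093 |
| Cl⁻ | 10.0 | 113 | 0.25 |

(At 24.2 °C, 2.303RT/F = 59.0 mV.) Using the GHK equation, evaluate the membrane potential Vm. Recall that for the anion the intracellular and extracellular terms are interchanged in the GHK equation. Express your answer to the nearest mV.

Vm = 59.0 · log₁₀[(Σ P·[cation]ₒ + Σ P·[anion]ᵢ) / (Σ P·[cation]ᵢ + Σ P·[anion]ₒ)]
Numerator = 1×2.69 + 0.093×105 + 0.25×10.0 = 14.96
Denominator = 1×135 + 0.093×19.7 + 0.25×113 = 165.1
Vm = 59.0 · log₁₀(0.090591) = 59.0 × (-1.0429) = -61.53 mV

-62 mV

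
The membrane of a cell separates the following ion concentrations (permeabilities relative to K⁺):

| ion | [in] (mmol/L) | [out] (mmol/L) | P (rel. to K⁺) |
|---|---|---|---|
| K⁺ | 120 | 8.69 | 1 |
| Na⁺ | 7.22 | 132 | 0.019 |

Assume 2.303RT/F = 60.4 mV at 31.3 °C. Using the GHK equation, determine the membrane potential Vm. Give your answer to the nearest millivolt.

Vm = 60.4 · log₁₀[(Σ P·[cation]ₒ + Σ P·[anion]ᵢ) / (Σ P·[cation]ᵢ + Σ P·[anion]ₒ)]
Numerator = 1×8.69 + 0.019×132 = 11.2
Denominator = 1×120 + 0.019×7.22 = 120.1
Vm = 60.4 · log₁₀(0.09321) = 60.4 × (-1.0305) = -62.24 mV

-62 mV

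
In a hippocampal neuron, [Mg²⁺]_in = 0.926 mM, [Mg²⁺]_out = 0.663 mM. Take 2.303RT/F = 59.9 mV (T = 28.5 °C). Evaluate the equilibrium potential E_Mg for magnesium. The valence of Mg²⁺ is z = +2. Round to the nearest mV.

-4 mV

E = (59.9/z) · log₁₀([Mg²⁺]_out/[Mg²⁺]_in) with z = +2.
= (59.9/2) · log₁₀(0.663/0.926) = 29.95 · log₁₀(0.716)
= 29.95 · (-0.1451) = -4.35 mV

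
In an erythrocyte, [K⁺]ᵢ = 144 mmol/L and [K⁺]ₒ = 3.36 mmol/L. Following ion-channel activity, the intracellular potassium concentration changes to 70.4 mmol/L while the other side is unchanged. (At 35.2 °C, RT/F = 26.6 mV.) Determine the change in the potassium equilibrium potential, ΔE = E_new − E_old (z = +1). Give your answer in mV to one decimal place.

E_old = (26.6/1)·ln(3.36/144) = -99.96 mV
E_new = (26.6/1)·ln(3.36/70.4) = -80.92 mV
ΔE = -80.92 − (-99.96) = 19.04 mV

19.0 mV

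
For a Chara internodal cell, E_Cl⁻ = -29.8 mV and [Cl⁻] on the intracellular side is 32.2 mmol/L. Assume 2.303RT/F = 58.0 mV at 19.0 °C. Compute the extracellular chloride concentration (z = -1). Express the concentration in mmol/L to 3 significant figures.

Nernst: E = (58.0/-1) · log₁₀([out]/[in]), so log₁₀([out]/[in]) = -29.8 × -1 / 58.0 = 0.5138.
[out]/[in] = 10^(0.5138) = 3.264.
[out] = 3.264 × 32.2 = 105.1 mmol/L.

105 mmol/L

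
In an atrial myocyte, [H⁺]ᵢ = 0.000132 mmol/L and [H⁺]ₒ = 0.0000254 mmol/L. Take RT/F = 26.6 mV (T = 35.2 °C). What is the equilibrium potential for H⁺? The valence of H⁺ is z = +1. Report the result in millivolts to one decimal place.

E = (26.6/z) · ln([H⁺]_out/[H⁺]_in) with z = +1.
= (26.6/1) · ln(0.0000254/0.000132) = 26.60 · ln(0.1924)
= 26.60 · (-1.6481) = -43.84 mV

-43.8 mV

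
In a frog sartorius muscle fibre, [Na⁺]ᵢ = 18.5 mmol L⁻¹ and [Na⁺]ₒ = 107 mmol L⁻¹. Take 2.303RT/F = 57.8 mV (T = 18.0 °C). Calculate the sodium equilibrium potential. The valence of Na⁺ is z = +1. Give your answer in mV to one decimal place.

E = (57.8/z) · log₁₀([Na⁺]_out/[Na⁺]_in) with z = +1.
= (57.8/1) · log₁₀(107/18.5) = 57.80 · log₁₀(5.784)
= 57.80 · (0.7622) = 44.06 mV

44.1 mV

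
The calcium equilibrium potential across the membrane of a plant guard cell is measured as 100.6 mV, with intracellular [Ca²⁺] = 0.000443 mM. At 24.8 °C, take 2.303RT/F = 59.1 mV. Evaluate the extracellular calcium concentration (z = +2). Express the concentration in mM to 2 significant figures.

Nernst: E = (59.1/2) · log₁₀([out]/[in]), so log₁₀([out]/[in]) = 100.6 × 2 / 59.1 = 3.4044.
[out]/[in] = 10^(3.4044) = 2537.
[out] = 2537 × 0.000443 = 1.124 mM.

1.1 mM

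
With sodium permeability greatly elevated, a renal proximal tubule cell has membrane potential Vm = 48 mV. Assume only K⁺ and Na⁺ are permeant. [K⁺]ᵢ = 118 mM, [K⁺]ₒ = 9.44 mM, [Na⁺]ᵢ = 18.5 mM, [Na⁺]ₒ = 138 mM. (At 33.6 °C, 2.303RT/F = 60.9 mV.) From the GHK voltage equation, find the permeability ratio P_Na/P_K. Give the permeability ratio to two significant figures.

Let α = P_Na/P_K. GHK: Vm = 60.9·log₁₀[(Kₒ + α·Naₒ)/(Kᵢ + α·Naᵢ)].
10^(Vm/60.9) = 10^(48.0/60.9) = 6.1401
So 6.1401·(Kᵢ + α·Naᵢ) = Kₒ + α·Naₒ → α = (6.1401·118.0 − 9.44) / (138.0 − 6.1401·18.5)
α = (724.5 − 9.44) / (138.0 − 113.6) = 715.1/24.41 = 29.3

29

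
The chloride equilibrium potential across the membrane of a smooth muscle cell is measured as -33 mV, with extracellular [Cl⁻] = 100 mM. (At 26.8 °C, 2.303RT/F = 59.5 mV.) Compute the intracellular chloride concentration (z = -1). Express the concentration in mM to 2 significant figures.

28 mM

Nernst: E = (59.5/-1) · log₁₀([out]/[in]), so log₁₀([out]/[in]) = -33.0 × -1 / 59.5 = 0.5546.
[out]/[in] = 10^(0.5546) = 3.586.
[in] = 100 / 3.586 = 27.89 mM.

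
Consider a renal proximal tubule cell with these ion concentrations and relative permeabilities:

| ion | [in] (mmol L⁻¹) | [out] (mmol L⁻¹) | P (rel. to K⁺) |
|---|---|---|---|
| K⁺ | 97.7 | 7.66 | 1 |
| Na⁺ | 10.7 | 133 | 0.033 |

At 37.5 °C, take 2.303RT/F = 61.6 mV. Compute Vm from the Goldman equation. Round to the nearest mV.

Vm = 61.6 · log₁₀[(Σ P·[cation]ₒ + Σ P·[anion]ᵢ) / (Σ P·[cation]ᵢ + Σ P·[anion]ₒ)]
Numerator = 1×7.66 + 0.033×133 = 12.05
Denominator = 1×97.7 + 0.033×10.7 = 98.05
Vm = 61.6 · log₁₀(0.12288) = 61.6 × (-0.9105) = -56.09 mV

-56 mV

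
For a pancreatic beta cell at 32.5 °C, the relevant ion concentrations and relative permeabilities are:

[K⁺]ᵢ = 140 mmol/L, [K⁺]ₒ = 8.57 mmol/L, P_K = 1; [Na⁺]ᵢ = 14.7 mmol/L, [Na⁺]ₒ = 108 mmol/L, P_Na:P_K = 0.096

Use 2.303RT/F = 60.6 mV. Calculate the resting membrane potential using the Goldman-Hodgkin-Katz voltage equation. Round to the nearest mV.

-53 mV

Vm = 60.6 · log₁₀[(Σ P·[cation]ₒ + Σ P·[anion]ᵢ) / (Σ P·[cation]ᵢ + Σ P·[anion]ₒ)]
Numerator = 1×8.57 + 0.096×108 = 18.94
Denominator = 1×140 + 0.096×14.7 = 141.4
Vm = 60.6 · log₁₀(0.13392) = 60.6 × (-0.8731) = -52.91 mV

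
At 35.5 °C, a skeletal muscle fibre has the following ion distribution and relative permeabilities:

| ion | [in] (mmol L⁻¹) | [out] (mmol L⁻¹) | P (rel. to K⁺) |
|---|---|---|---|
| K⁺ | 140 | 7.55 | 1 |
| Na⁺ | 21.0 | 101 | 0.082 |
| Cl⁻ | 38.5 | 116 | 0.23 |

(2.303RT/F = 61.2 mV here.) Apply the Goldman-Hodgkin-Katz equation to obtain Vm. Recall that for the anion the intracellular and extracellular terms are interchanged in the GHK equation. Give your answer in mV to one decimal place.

Vm = 61.2 · log₁₀[(Σ P·[cation]ₒ + Σ P·[anion]ᵢ) / (Σ P·[cation]ᵢ + Σ P·[anion]ₒ)]
Numerator = 1×7.55 + 0.082×101 + 0.23×38.5 = 24.69
Denominator = 1×140 + 0.082×21.0 + 0.23×116 = 168.4
Vm = 61.2 · log₁₀(0.1466) = 61.2 × (-0.8339) = -51.03 mV

-51.0 mV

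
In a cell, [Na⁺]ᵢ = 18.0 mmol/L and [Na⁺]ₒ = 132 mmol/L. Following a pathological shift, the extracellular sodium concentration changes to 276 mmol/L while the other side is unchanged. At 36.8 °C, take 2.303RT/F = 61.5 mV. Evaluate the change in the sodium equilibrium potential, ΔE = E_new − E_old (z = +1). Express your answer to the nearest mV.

20 mV

E_old = (61.5/1)·log₁₀(132/18.0) = 53.22 mV
E_new = (61.5/1)·log₁₀(276/18.0) = 72.92 mV
ΔE = 72.92 − (53.22) = 19.70 mV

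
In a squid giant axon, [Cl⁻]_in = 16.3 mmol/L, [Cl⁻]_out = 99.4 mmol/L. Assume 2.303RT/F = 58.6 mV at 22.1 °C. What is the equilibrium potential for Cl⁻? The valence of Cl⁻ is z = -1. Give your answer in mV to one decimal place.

-46.0 mV

E = (58.6/z) · log₁₀([Cl⁻]_out/[Cl⁻]_in) with z = -1.
For an anion, dividing by z = -1 reverses the sign.
= (58.6/-1) · log₁₀(99.4/16.3) = -58.60 · log₁₀(6.098)
= -58.60 · (0.7852) = -46.01 mV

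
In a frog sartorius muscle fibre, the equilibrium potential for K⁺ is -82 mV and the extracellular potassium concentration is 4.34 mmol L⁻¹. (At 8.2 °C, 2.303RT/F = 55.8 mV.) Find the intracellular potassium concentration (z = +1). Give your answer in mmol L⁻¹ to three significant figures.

Nernst: E = (55.8/1) · log₁₀([out]/[in]), so log₁₀([out]/[in]) = -82.0 × 1 / 55.8 = -1.4695.
[out]/[in] = 10^(-1.4695) = 0.03392.
[in] = 4.34 / 0.03392 = 127.9 mmol L⁻¹.

128 mmol L⁻¹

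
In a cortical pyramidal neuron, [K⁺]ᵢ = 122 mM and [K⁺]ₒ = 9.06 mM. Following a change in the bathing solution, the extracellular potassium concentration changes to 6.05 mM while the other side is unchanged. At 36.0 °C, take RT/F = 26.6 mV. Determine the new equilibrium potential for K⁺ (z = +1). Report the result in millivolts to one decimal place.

After the shift: [K⁺]_out = 6.05, [K⁺]_in = 122 mM.
E_new = (26.6/1)·ln(6.05/122) = 26.60 · (-3.0040) = -79.91 mV

-79.9 mV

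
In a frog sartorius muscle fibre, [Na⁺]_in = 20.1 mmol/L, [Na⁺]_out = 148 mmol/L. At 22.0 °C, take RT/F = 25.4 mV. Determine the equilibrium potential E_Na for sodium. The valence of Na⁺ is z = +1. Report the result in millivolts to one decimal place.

E = (25.4/z) · ln([Na⁺]_out/[Na⁺]_in) with z = +1.
= (25.4/1) · ln(148/20.1) = 25.40 · ln(7.363)
= 25.40 · (1.9965) = 50.71 mV

50.7 mV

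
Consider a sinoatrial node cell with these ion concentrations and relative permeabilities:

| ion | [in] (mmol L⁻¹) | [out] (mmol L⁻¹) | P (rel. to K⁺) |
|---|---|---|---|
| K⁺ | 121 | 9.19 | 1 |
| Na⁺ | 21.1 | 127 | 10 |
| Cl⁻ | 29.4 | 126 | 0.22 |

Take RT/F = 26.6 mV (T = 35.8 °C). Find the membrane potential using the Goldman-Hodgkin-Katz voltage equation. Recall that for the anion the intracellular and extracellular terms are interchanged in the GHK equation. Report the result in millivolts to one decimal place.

33.9 mV

Vm = 26.6 · ln[(Σ P·[cation]ₒ + Σ P·[anion]ᵢ) / (Σ P·[cation]ᵢ + Σ P·[anion]ₒ)]
Numerator = 1×9.19 + 10×127 + 0.22×29.4 = 1286
Denominator = 1×121 + 10×21.1 + 0.22×126 = 359.7
Vm = 26.6 · ln(3.5741) = 26.6 × (1.2737) = 33.88 mV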